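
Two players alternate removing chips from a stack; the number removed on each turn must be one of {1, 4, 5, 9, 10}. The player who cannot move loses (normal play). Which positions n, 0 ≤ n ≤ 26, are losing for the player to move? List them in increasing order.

0, 2, 8, 14, 16, 22

G(0) = 0
G(1) = mex{0} = 1
G(2) = mex{1} = 0
G(3) = mex{0} = 1
G(4) = mex{1,0} = 2
G(5) = mex{2,1,0} = 3
G(6) = mex{3,0,1} = 2
G(7) = mex{2,1,0} = 3
G(8) = mex{3,2,1} = 0
G(9) = mex{0,3,2,0} = 1
G(10) = mex{1,2,3,1,0} = 4
G(11) = mex{4,3,2,0,1} = 5
G(12) = mex{5,0,3,1,0} = 2
G(13) = mex{2,1,0,2,1} = 3
G(14) = mex{3,4,1,3,2} = 0
G(15) = mex{0,5,4,2,3} = 1
G(16) = mex{1,2,5,3,2} = 0
G(17) = mex{0,3,2,0,3} = 1
G(18) = mex{1,0,3,1,0} = 2
G(19) = mex{2,1,0,4,1} = 3
G(20) = mex{3,0,1,5,4} = 2
G(21) = mex{2,1,0,2,5} = 3
G(22) = mex{3,2,1,3,2} = 0
G(23) = mex{0,3,2,0,3} = 1
G(24) = mex{1,2,3,1,0} = 4
G(25) = mex{4,3,2,0,1} = 5
G(26) = mex{5,0,3,1,0} = 2
P-positions are exactly the n with G(n) = 0.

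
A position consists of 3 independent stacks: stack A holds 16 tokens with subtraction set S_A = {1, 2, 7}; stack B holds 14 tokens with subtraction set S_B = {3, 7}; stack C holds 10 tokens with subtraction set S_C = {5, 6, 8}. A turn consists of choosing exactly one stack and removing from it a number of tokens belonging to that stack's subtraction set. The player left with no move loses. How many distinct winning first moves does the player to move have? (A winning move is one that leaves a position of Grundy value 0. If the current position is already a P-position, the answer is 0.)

Stack A, S = {1, 2, 7}:
G(0) = 0
G(1) = mex{0} = 1
G(2) = mex{1,0} = 2
G(3) = mex{2,1} = 0
G(4) = mex{0,2} = 1
G(5) = mex{1,0} = 2
G(6) = mex{2,1} = 0
G(7) = mex{0,2,0} = 1
G(8) = mex{1,0,1} = 2
G(9) = mex{2,1,2} = 0
G(10) = mex{0,2,0} = 1
G(11) = mex{1,0,1} = 2
G(12) = mex{2,1,2} = 0
G(13) = mex{0,2,0} = 1
G(14) = mex{1,0,1} = 2
G(15) = mex{2,1,2} = 0
G(16) = mex{0,2,0} = 1
G_A(16) = 1.
Stack B, S = {3, 7}:
G(0) = 0
G(1) = mex{} = 0
G(2) = mex{} = 0
G(3) = mex{0} = 1
G(4) = mex{0} = 1
G(5) = mex{0} = 1
G(6) = mex{1} = 0
G(7) = mex{1,0} = 2
G(8) = mex{1,0} = 2
G(9) = mex{0,0} = 1
G(10) = mex{2,1} = 0
G(11) = mex{2,1} = 0
G(12) = mex{1,1} = 0
G(13) = mex{0,0} = 1
G(14) = mex{0,2} = 1
G_B(14) = 1.
Stack C, S = {5, 6, 8}:
n :  0  1  2  3  4  5  6  7  8  9 10
G :  0  0  0  0  0  1  1  1  1  1  2
G_C(10) = 2.
Combined Grundy value = 1 ⊕ 1 ⊕ 2 = 2.
A winning move leaves total XOR = 0, i.e. changes one component's Grundy value g to g ⊕ X where X is the current total.
Stack A: need g' = 1⊕2 = 3. Options: 16−1→G=0, 16−2→G=2, 16−7→G=0. Hits: 0.
Stack B: need g' = 1⊕2 = 3. Options: 14−3→G=0, 14−7→G=2. Hits: 0.
Stack C: need g' = 2⊕2 = 0. Options: 10−5→G=1, 10−6→G=0, 10−8→G=0. Hits: 2.

2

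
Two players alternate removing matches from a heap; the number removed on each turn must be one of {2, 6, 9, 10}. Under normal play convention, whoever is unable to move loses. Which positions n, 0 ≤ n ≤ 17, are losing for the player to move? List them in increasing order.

G(0) = 0
G(1) = mex{} = 0
G(2) = mex{0} = 1
G(3) = mex{0} = 1
G(4) = mex{1} = 0
G(5) = mex{1} = 0
G(6) = mex{0,0} = 1
G(7) = mex{0,0} = 1
G(8) = mex{1,1} = 0
G(9) = mex{1,1,0} = 2
G(10) = mex{0,0,0,0} = 1
G(11) = mex{2,0,1,0} = 3
G(12) = mex{1,1,1,1} = 0
G(13) = mex{3,1,0,1} = 2
G(14) = mex{0,0,0,0} = 1
G(15) = mex{2,2,1,0} = 3
G(16) = mex{1,1,1,1} = 0
G(17) = mex{3,3,0,1} = 2
P-positions are exactly the n with G(n) = 0.

0, 1, 4, 5, 8, 12, 16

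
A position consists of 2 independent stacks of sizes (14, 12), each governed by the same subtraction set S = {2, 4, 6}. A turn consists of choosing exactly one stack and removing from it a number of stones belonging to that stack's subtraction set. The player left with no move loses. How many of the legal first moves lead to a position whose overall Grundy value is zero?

2

All stacks use S = {2, 4, 6}:
G(0) = 0
G(1) = mex{} = 0
G(2) = mex{0} = 1
G(3) = mex{0} = 1
G(4) = mex{1,0} = 2
G(5) = mex{1,0} = 2
G(6) = mex{2,1,0} = 3
G(7) = mex{2,1,0} = 3
G(8) = mex{3,2,1} = 0
G(9) = mex{3,2,1} = 0
G(10) = mex{0,3,2} = 1
G(11) = mex{0,3,2} = 1
G(12) = mex{1,0,3} = 2
G(13) = mex{1,0,3} = 2
G(14) = mex{2,1,0} = 3
Stack A: G(14) = 3.
Stack B: G(12) = 2.
Combined Grundy value = 3 ⊕ 2 = 1.
A winning move leaves total XOR = 0, i.e. changes one component's Grundy value g to g ⊕ X where X is the current total.
Stack A: need g' = 3⊕1 = 2. Options: 14−2→G=2, 14−4→G=1, 14−6→G=0. Hits: 1.
Stack B: need g' = 2⊕1 = 3. Options: 12−2→G=1, 12−4→G=0, 12−6→G=3. Hits: 1.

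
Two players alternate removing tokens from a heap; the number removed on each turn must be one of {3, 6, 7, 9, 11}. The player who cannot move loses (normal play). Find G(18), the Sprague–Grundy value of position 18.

G(0) = 0
G(1) = mex{} = 0
G(2) = mex{} = 0
G(3) = mex{0} = 1
G(4) = mex{0} = 1
G(5) = mex{0} = 1
G(6) = mex{1,0} = 2
G(7) = mex{1,0,0} = 2
G(8) = mex{1,0,0} = 2
G(9) = mex{2,1,0,0} = 3
G(10) = mex{2,1,1,0} = 3
G(11) = mex{2,1,1,0,0} = 3
G(12) = mex{3,2,1,1,0} = 4
G(13) = mex{3,2,2,1,0} = 4
G(14) = mex{3,2,2,1,1} = 0
G(15) = mex{4,3,2,2,1} = 0
G(16) = mex{4,3,3,2,1} = 0
G(17) = mex{0,3,3,2,2} = 1
G(18) = mex{0,4,3,3,2} = 1

1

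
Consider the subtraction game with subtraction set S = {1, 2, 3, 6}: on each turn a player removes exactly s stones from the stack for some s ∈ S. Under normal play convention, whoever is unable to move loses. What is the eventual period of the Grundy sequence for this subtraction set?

G(0) = 0
G(1) = mex{0} = 1
G(2) = mex{1,0} = 2
G(3) = mex{2,1,0} = 3
G(4) = mex{3,2,1} = 0
G(5) = mex{0,3,2} = 1
G(6) = mex{1,0,3,0} = 2
G(7) = mex{2,1,0,1} = 3
G(8) = mex{3,2,1,2} = 0
G(9) = mex{0,3,2,3} = 1
G(10) = mex{1,0,3,0} = 2
G(11) = mex{2,1,0,1} = 3
G(12) = mex{3,2,1,2} = 0
G(13) = mex{0,3,2,3} = 1
G(14) = mex{1,0,3,0} = 2
G(n+4) = G(n) holds for n = 0,…,5 (a full window of length max(S) = 6), so the sequence is purely periodic with period 4.

4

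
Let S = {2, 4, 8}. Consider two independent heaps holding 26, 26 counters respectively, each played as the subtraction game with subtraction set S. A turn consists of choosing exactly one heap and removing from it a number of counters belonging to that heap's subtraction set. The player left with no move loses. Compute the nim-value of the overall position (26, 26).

All heaps use S = {2, 4, 8}:
G(0) = 0
G(1) = mex{} = 0
G(2) = mex{0} = 1
G(3) = mex{0} = 1
G(4) = mex{1,0} = 2
G(5) = mex{1,0} = 2
G(6) = mex{2,1} = 0
G(7) = mex{2,1} = 0
G(8) = mex{0,2,0} = 1
G(9) = mex{0,2,0} = 1
G(10) = mex{1,0,1} = 2
G(11) = mex{1,0,1} = 2
G(12) = mex{2,1,2} = 0
G(13) = mex{2,1,2} = 0
G(14) = mex{0,2,0} = 1
G(15) = mex{0,2,0} = 1
G(16) = mex{1,0,1} = 2
G(17) = mex{1,0,1} = 2
G(18) = mex{2,1,2} = 0
G(19) = mex{2,1,2} = 0
G(20) = mex{0,2,0} = 1
G(21) = mex{0,2,0} = 1
G(22) = mex{1,0,1} = 2
G(23) = mex{1,0,1} = 2
G(24) = mex{2,1,2} = 0
G(25) = mex{2,1,2} = 0
G(26) = mex{0,2,0} = 1
Heap A: G(26) = 1.
Heap B: G(26) = 1.
Combined Grundy value = 1 ⊕ 1 = 0.

0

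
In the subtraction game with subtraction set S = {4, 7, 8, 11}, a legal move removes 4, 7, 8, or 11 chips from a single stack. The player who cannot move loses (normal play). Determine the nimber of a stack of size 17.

G(0) = 0
G(1) = mex{} = 0
G(2) = mex{} = 0
G(3) = mex{} = 0
G(4) = mex{0} = 1
G(5) = mex{0} = 1
G(6) = mex{0} = 1
G(7) = mex{0,0} = 1
G(8) = mex{1,0,0} = 2
G(9) = mex{1,0,0} = 2
G(10) = mex{1,0,0} = 2
G(11) = mex{1,1,0,0} = 2
G(12) = mex{2,1,1,0} = 3
G(13) = mex{2,1,1,0} = 3
G(14) = mex{2,1,1,0} = 3
G(15) = mex{2,2,1,1} = 0
G(16) = mex{3,2,2,1} = 0
G(17) = mex{3,2,2,1} = 0

0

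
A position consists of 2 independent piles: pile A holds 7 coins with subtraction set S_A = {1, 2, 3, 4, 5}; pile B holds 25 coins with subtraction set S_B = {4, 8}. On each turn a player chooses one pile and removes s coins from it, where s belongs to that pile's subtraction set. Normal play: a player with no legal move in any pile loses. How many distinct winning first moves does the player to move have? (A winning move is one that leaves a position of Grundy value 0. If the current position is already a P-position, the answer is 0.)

2

Pile A, S = {1, 2, 3, 4, 5}:
G(0) = 0
G(1) = mex{0} = 1
G(2) = mex{1,0} = 2
G(3) = mex{2,1,0} = 3
G(4) = mex{3,2,1,0} = 4
G(5) = mex{4,3,2,1,0} = 5
G(6) = mex{5,4,3,2,1} = 0
G(7) = mex{0,5,4,3,2} = 1
G_A(7) = 1.
Pile B, S = {4, 8}:
n :  0  1  2  3  4  5  6  7  8  9 10 11 12 13 14 15 16 17 18 19 20 21 22 23 24 25
G :  0  0  0  0  1  1  1  1  2  2  2  2  0  0  0  0  1  1  1  1  2  2  2  2  0  0
G_B(25) = 0.
Combined Grundy value = 1 ⊕ 0 = 1.
A winning move leaves total XOR = 0, i.e. changes one component's Grundy value g to g ⊕ X where X is the current total.
Pile A: need g' = 1⊕1 = 0. Options: 7−1→G=0, 7−2→G=5, 7−3→G=4, 7−4→G=3, 7−5→G=2. Hits: 1.
Pile B: need g' = 0⊕1 = 1. Options: 25−4→G=2, 25−8→G=1. Hits: 1.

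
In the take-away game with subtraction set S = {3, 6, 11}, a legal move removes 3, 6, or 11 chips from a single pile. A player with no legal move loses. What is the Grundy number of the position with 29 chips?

2

G(0) = 0
G(1) = mex{} = 0
G(2) = mex{} = 0
G(3) = mex{0} = 1
G(4) = mex{0} = 1
G(5) = mex{0} = 1
G(6) = mex{1,0} = 2
G(7) = mex{1,0} = 2
G(8) = mex{1,0} = 2
G(9) = mex{2,1} = 0
G(10) = mex{2,1} = 0
G(11) = mex{2,1,0} = 3
G(12) = mex{0,2,0} = 1
G(13) = mex{0,2,0} = 1
G(14) = mex{3,2,1} = 0
G(15) = mex{1,0,1} = 2
G(16) = mex{1,0,1} = 2
G(17) = mex{0,3,2} = 1
G(18) = mex{2,1,2} = 0
G(19) = mex{2,1,2} = 0
G(20) = mex{1,0,0} = 2
G(21) = mex{0,2,0} = 1
G(22) = mex{0,2,3} = 1
G(23) = mex{2,1,1} = 0
G(24) = mex{1,0,1} = 2
G(25) = mex{1,0,0} = 2
G(26) = mex{0,2,2} = 1
G(27) = mex{2,1,2} = 0
G(28) = mex{2,1,1} = 0
G(29) = mex{1,0,0} = 2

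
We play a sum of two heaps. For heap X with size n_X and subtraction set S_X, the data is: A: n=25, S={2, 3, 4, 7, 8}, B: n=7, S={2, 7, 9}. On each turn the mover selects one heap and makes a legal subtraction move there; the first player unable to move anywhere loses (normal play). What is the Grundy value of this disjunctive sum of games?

0

Heap A, S = {2, 3, 4, 7, 8}:
G(0) = 0
G(1) = mex{} = 0
G(2) = mex{0} = 1
G(3) = mex{0,0} = 1
G(4) = mex{1,0,0} = 2
G(5) = mex{1,1,0} = 2
G(6) = mex{2,1,1} = 0
G(7) = mex{2,2,1,0} = 3
G(8) = mex{0,2,2,0,0} = 1
G(9) = mex{3,0,2,1,0} = 4
G(10) = mex{1,3,0,1,1} = 2
G(11) = mex{4,1,3,2,1} = 0
G(12) = mex{2,4,1,2,2} = 0
G(13) = mex{0,2,4,0,2} = 1
G(14) = mex{0,0,2,3,0} = 1
G(15) = mex{1,0,0,1,3} = 2
G(16) = mex{1,1,0,4,1} = 2
G(17) = mex{2,1,1,2,4} = 0
G(18) = mex{2,2,1,0,2} = 3
G(19) = mex{0,2,2,0,0} = 1
G(20) = mex{3,0,2,1,0} = 4
G(21) = mex{1,3,0,1,1} = 2
G(22) = mex{4,1,3,2,1} = 0
G(23) = mex{2,4,1,2,2} = 0
G(24) = mex{0,2,4,0,2} = 1
G(25) = mex{0,0,2,3,0} = 1
G_A(25) = 1.
Heap B, S = {2, 7, 9}:
G(0) = 0
G(1) = mex{} = 0
G(2) = mex{0} = 1
G(3) = mex{0} = 1
G(4) = mex{1} = 0
G(5) = mex{1} = 0
G(6) = mex{0} = 1
G(7) = mex{0,0} = 1
G_B(7) = 1.
Combined Grundy value = 1 ⊕ 1 = 0.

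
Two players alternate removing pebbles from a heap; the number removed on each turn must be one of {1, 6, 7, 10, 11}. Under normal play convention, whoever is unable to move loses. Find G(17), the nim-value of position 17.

1

G(0) = 0
G(1) = mex{0} = 1
G(2) = mex{1} = 0
G(3) = mex{0} = 1
G(4) = mex{1} = 0
G(5) = mex{0} = 1
G(6) = mex{1,0} = 2
G(7) = mex{2,1,0} = 3
G(8) = mex{3,0,1} = 2
G(9) = mex{2,1,0} = 3
G(10) = mex{3,0,1,0} = 2
G(11) = mex{2,1,0,1,0} = 3
G(12) = mex{3,2,1,0,1} = 4
G(13) = mex{4,3,2,1,0} = 5
G(14) = mex{5,2,3,0,1} = 4
G(15) = mex{4,3,2,1,0} = 5
G(16) = mex{5,2,3,2,1} = 0
G(17) = mex{0,3,2,3,2} = 1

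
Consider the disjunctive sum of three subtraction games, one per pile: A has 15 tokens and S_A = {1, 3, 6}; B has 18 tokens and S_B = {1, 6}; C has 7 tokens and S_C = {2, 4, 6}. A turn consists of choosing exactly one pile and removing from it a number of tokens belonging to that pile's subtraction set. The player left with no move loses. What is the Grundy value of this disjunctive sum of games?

1

Pile A, S = {1, 3, 6}:
n :  0  1  2  3  4  5  6  7  8  9 10 11 12 13 14 15
G :  0  1  0  1  0  1  2  3  2  0  1  0  1  0  1  2
G_A(15) = 2.
Pile B, S = {1, 6}:
n :  0  1  2  3  4  5  6  7  8  9 10 11 12 13 14 15 16 17 18
G :  0  1  0  1  0  1  2  0  1  0  1  0  1  2  0  1  0  1  0
G_B(18) = 0.
Pile C, S = {2, 4, 6}:
G(0) = 0
G(1) = mex{} = 0
G(2) = mex{0} = 1
G(3) = mex{0} = 1
G(4) = mex{1,0} = 2
G(5) = mex{1,0} = 2
G(6) = mex{2,1,0} = 3
G(7) = mex{2,1,0} = 3
G_C(7) = 3.
Combined Grundy value = 2 ⊕ 0 ⊕ 3 = 1.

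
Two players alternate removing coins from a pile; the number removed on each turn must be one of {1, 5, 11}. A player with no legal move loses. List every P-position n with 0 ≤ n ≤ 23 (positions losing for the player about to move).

0, 2, 4, 6, 8, 10, 12, 14, 16, 18, 20, 22

G(0) = 0
G(1) = mex{0} = 1
G(2) = mex{1} = 0
G(3) = mex{0} = 1
G(4) = mex{1} = 0
G(5) = mex{0,0} = 1
G(6) = mex{1,1} = 0
G(7) = mex{0,0} = 1
G(8) = mex{1,1} = 0
G(9) = mex{0,0} = 1
G(10) = mex{1,1} = 0
G(11) = mex{0,0,0} = 1
G(12) = mex{1,1,1} = 0
G(13) = mex{0,0,0} = 1
G(14) = mex{1,1,1} = 0
G(15) = mex{0,0,0} = 1
G(16) = mex{1,1,1} = 0
G(17) = mex{0,0,0} = 1
G(18) = mex{1,1,1} = 0
G(19) = mex{0,0,0} = 1
G(20) = mex{1,1,1} = 0
G(21) = mex{0,0,0} = 1
G(22) = mex{1,1,1} = 0
G(23) = mex{0,0,0} = 1
P-positions are exactly the n with G(n) = 0.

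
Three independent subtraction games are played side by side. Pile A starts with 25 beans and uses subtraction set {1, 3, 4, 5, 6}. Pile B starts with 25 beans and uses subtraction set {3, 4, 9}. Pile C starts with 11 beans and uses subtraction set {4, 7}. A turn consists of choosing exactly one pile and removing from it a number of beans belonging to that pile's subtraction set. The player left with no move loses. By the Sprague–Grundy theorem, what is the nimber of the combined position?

1

Pile A, S = {1, 3, 4, 5, 6}:
G(0) = 0
G(1) = mex{0} = 1
G(2) = mex{1} = 0
G(3) = mex{0,0} = 1
G(4) = mex{1,1,0} = 2
G(5) = mex{2,0,1,0} = 3
G(6) = mex{3,1,0,1,0} = 2
G(7) = mex{2,2,1,0,1} = 3
G(8) = mex{3,3,2,1,0} = 4
G(9) = mex{4,2,3,2,1} = 0
G(10) = mex{0,3,2,3,2} = 1
G(11) = mex{1,4,3,2,3} = 0
G(12) = mex{0,0,4,3,2} = 1
G(13) = mex{1,1,0,4,3} = 2
G(14) = mex{2,0,1,0,4} = 3
G(15) = mex{3,1,0,1,0} = 2
G(16) = mex{2,2,1,0,1} = 3
G(17) = mex{3,3,2,1,0} = 4
G(18) = mex{4,2,3,2,1} = 0
G(19) = mex{0,3,2,3,2} = 1
G(20) = mex{1,4,3,2,3} = 0
G(21) = mex{0,0,4,3,2} = 1
G(22) = mex{1,1,0,4,3} = 2
G(23) = mex{2,0,1,0,4} = 3
G(24) = mex{3,1,0,1,0} = 2
G(25) = mex{2,2,1,0,1} = 3
G_A(25) = 3.
Pile B, S = {3, 4, 9}:
G(0) = 0
G(1) = mex{} = 0
G(2) = mex{} = 0
G(3) = mex{0} = 1
G(4) = mex{0,0} = 1
G(5) = mex{0,0} = 1
G(6) = mex{1,0} = 2
G(7) = mex{1,1} = 0
G(8) = mex{1,1} = 0
G(9) = mex{2,1,0} = 3
G(10) = mex{0,2,0} = 1
G(11) = mex{0,0,0} = 1
G(12) = mex{3,0,1} = 2
G(13) = mex{1,3,1} = 0
G(14) = mex{1,1,1} = 0
G(15) = mex{2,1,2} = 0
G(16) = mex{0,2,0} = 1
G(17) = mex{0,0,0} = 1
G(18) = mex{0,0,3} = 1
G(19) = mex{1,0,1} = 2
G(20) = mex{1,1,1} = 0
G(21) = mex{1,1,2} = 0
G(22) = mex{2,1,0} = 3
G(23) = mex{0,2,0} = 1
G(24) = mex{0,0,0} = 1
G(25) = mex{3,0,1} = 2
G_B(25) = 2.
Pile C, S = {4, 7}:
n :  0  1  2  3  4  5  6  7  8  9 10 11
G :  0  0  0  0  1  1  1  1  2  2  2  0
G_C(11) = 0.
Combined Grundy value = 3 ⊕ 2 ⊕ 0 = 1.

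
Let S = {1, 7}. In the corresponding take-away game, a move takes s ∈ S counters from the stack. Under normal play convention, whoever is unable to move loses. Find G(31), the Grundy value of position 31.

G(0) = 0
G(1) = mex{0} = 1
G(2) = mex{1} = 0
G(3) = mex{0} = 1
G(4) = mex{1} = 0
G(5) = mex{0} = 1
G(6) = mex{1} = 0
G(7) = mex{0,0} = 1
G(8) = mex{1,1} = 0
G(9) = mex{0,0} = 1
G(10) = mex{1,1} = 0
G(11) = mex{0,0} = 1
G(12) = mex{1,1} = 0
G(13) = mex{0,0} = 1
G(14) = mex{1,1} = 0
G(15) = mex{0,0} = 1
G(16) = mex{1,1} = 0
G(17) = mex{0,0} = 1
G(18) = mex{1,1} = 0
G(19) = mex{0,0} = 1
G(20) = mex{1,1} = 0
G(21) = mex{0,0} = 1
G(22) = mex{1,1} = 0
G(23) = mex{0,0} = 1
G(24) = mex{1,1} = 0
G(25) = mex{0,0} = 1
G(26) = mex{1,1} = 0
G(27) = mex{0,0} = 1
G(28) = mex{1,1} = 0
G(29) = mex{0,0} = 1
G(30) = mex{1,1} = 0
G(31) = mex{0,0} = 1

1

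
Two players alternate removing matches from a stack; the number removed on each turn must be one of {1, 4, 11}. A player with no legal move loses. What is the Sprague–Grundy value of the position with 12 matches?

n :  0  1  2  3  4  5  6  7  8  9 10 11 12
G :  0  1  0  1  2  0  1  0  1  2  0  1  0

0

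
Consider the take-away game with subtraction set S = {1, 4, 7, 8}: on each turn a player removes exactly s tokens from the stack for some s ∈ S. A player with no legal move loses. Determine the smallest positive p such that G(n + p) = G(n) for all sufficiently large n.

n :  0  1  2  3  4  5  6  7  8  9 10 11 12 13 14 15 16 17 18 19 20 21 22 23 24 25 26 27 28 29 30 31 32 33 34 35 36 37 38 39 40 41 42 43 44 45 46 47 48 49 50 51
G :  0  1  0  1  2  0  1  2  3  2  3  0  1  3  0  1  0  1  2  3  2  4  3  2  3  0  1  0  1  2  0  1  2  3  2  3  0  1  3  0  1  0  1  2  3  2  4  3  2  3  0  1
G(n+25) = G(n) holds for n = 0,…,7 (a full window of length max(S) = 8), so the sequence is purely periodic with period 25.

25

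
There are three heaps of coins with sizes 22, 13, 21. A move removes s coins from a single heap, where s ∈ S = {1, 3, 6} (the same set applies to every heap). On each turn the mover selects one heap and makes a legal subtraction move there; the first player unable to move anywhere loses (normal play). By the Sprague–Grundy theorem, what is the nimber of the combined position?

All heaps use S = {1, 3, 6}:
n :  0  1  2  3  4  5  6  7  8  9 10 11 12 13 14 15 16 17 18 19 20 21 22
G :  0  1  0  1  0  1  2  3  2  0  1  0  1  0  1  2  3  2  0  1  0  1  0
Heap A: G(22) = 0.
Heap B: G(13) = 0.
Heap C: G(21) = 1.
Combined Grundy value = 0 ⊕ 0 ⊕ 1 = 1.

1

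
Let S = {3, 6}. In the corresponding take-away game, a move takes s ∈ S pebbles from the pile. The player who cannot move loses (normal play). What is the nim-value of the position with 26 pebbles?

2

G(0) = 0
G(1) = mex{} = 0
G(2) = mex{} = 0
G(3) = mex{0} = 1
G(4) = mex{0} = 1
G(5) = mex{0} = 1
G(6) = mex{1,0} = 2
G(7) = mex{1,0} = 2
G(8) = mex{1,0} = 2
G(9) = mex{2,1} = 0
G(10) = mex{2,1} = 0
G(11) = mex{2,1} = 0
G(12) = mex{0,2} = 1
G(13) = mex{0,2} = 1
G(14) = mex{0,2} = 1
G(15) = mex{1,0} = 2
G(16) = mex{1,0} = 2
G(17) = mex{1,0} = 2
G(18) = mex{2,1} = 0
G(19) = mex{2,1} = 0
G(20) = mex{2,1} = 0
G(21) = mex{0,2} = 1
G(22) = mex{0,2} = 1
G(23) = mex{0,2} = 1
G(24) = mex{1,0} = 2
G(25) = mex{1,0} = 2
G(26) = mex{1,0} = 2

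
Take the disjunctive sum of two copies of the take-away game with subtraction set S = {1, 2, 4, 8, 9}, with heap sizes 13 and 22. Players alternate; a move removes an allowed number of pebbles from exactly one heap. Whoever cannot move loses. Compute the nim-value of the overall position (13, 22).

All heaps use S = {1, 2, 4, 8, 9}:
G(0) = 0
G(1) = mex{0} = 1
G(2) = mex{1,0} = 2
G(3) = mex{2,1} = 0
G(4) = mex{0,2,0} = 1
G(5) = mex{1,0,1} = 2
G(6) = mex{2,1,2} = 0
G(7) = mex{0,2,0} = 1
G(8) = mex{1,0,1,0} = 2
G(9) = mex{2,1,2,1,0} = 3
G(10) = mex{3,2,0,2,1} = 4
G(11) = mex{4,3,1,0,2} = 5
G(12) = mex{5,4,2,1,0} = 3
G(13) = mex{3,5,3,2,1} = 0
G(14) = mex{0,3,4,0,2} = 1
G(15) = mex{1,0,5,1,0} = 2
G(16) = mex{2,1,3,2,1} = 0
G(17) = mex{0,2,0,3,2} = 1
G(18) = mex{1,0,1,4,3} = 2
G(19) = mex{2,1,2,5,4} = 0
G(20) = mex{0,2,0,3,5} = 1
G(21) = mex{1,0,1,0,3} = 2
G(22) = mex{2,1,2,1,0} = 3
Heap A: G(13) = 0.
Heap B: G(22) = 3.
Combined Grundy value = 0 ⊕ 3 = 3.

3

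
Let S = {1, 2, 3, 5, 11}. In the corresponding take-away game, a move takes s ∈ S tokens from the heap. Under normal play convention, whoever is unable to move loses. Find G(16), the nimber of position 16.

G(0) = 0
G(1) = mex{0} = 1
G(2) = mex{1,0} = 2
G(3) = mex{2,1,0} = 3
G(4) = mex{3,2,1} = 0
G(5) = mex{0,3,2,0} = 1
G(6) = mex{1,0,3,1} = 2
G(7) = mex{2,1,0,2} = 3
G(8) = mex{3,2,1,3} = 0
G(9) = mex{0,3,2,0} = 1
G(10) = mex{1,0,3,1} = 2
G(11) = mex{2,1,0,2,0} = 3
G(12) = mex{3,2,1,3,1} = 0
G(13) = mex{0,3,2,0,2} = 1
G(14) = mex{1,0,3,1,3} = 2
G(15) = mex{2,1,0,2,0} = 3
G(16) = mex{3,2,1,3,1} = 0

0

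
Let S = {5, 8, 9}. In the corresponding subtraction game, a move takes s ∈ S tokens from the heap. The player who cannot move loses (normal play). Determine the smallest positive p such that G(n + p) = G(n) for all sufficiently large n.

14

G(0) = 0
G(1) = mex{} = 0
G(2) = mex{} = 0
G(3) = mex{} = 0
G(4) = mex{} = 0
G(5) = mex{0} = 1
G(6) = mex{0} = 1
G(7) = mex{0} = 1
G(8) = mex{0,0} = 1
G(9) = mex{0,0,0} = 1
G(10) = mex{1,0,0} = 2
G(11) = mex{1,0,0} = 2
G(12) = mex{1,0,0} = 2
G(13) = mex{1,1,0} = 2
G(14) = mex{1,1,1} = 0
G(15) = mex{2,1,1} = 0
G(16) = mex{2,1,1} = 0
G(17) = mex{2,1,1} = 0
G(18) = mex{2,2,1} = 0
G(19) = mex{0,2,2} = 1
G(20) = mex{0,2,2} = 1
G(21) = mex{0,2,2} = 1
G(22) = mex{0,0,2} = 1
G(23) = mex{0,0,0} = 1
G(24) = mex{1,0,0} = 2
G(25) = mex{1,0,0} = 2
G(26) = mex{1,0,0} = 2
G(27) = mex{1,1,0} = 2
G(28) = mex{1,1,1} = 0
G(29) = mex{2,1,1} = 0
G(n+14) = G(n) holds for n = 0,…,8 (a full window of length max(S) = 9), so the sequence is purely periodic with period 14.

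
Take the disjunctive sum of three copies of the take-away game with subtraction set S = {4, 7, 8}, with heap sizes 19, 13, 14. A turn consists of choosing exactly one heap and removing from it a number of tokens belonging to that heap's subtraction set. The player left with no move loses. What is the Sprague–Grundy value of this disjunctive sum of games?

1

All heaps use S = {4, 7, 8}:
n :  0  1  2  3  4  5  6  7  8  9 10 11 12 13 14 15 16 17 18 19
G :  0  0  0  0  1  1  1  1  2  2  2  2  0  0  0  0  1  1  1  1
Heap A: G(19) = 1.
Heap B: G(13) = 0.
Heap C: G(14) = 0.
Combined Grundy value = 1 ⊕ 0 ⊕ 0 = 1.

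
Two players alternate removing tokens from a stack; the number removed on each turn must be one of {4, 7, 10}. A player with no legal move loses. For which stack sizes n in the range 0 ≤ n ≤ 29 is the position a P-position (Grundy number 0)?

n :  0  1  2  3  4  5  6  7  8  9 10 11 12 13 14 15 16 17 18 19 20 21 22 23 24 25 26 27 28 29
G :  0  0  0  0  1  1  1  1  2  2  2  2  3  3  0  0  0  0  1  1  1  1  2  2  2  2  3  3  0  0
P-positions are exactly the n with G(n) = 0.

0, 1, 2, 3, 14, 15, 16, 17, 28, 29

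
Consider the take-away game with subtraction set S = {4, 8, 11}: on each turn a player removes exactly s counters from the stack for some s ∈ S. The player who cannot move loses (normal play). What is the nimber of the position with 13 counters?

n :  0  1  2  3  4  5  6  7  8  9 10 11 12 13
G :  0  0  0  0  1  1  1  1  2  2  2  2  3  3

3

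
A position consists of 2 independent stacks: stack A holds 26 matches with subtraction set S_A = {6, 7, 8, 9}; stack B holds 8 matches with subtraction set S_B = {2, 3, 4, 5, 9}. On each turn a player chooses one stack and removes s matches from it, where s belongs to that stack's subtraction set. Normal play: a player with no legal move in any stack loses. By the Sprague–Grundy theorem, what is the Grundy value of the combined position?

Stack A, S = {6, 7, 8, 9}:
n :  0  1  2  3  4  5  6  7  8  9 10 11 12 13 14 15 16 17 18 19 20 21 22 23 24 25 26
G :  0  0  0  0  0  0  1  1  1  1  1  1  2  2  2  0  0  0  0  0  0  1  1  1  1  1  1
G_A(26) = 1.
Stack B, S = {2, 3, 4, 5, 9}:
G(0) = 0
G(1) = mex{} = 0
G(2) = mex{0} = 1
G(3) = mex{0,0} = 1
G(4) = mex{1,0,0} = 2
G(5) = mex{1,1,0,0} = 2
G(6) = mex{2,1,1,0} = 3
G(7) = mex{2,2,1,1} = 0
G(8) = mex{3,2,2,1} = 0
G_B(8) = 0.
Combined Grundy value = 1 ⊕ 0 = 1.

1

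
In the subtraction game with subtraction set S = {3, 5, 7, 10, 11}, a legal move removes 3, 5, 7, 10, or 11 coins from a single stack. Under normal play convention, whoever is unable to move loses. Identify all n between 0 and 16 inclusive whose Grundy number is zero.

n :  0  1  2  3  4  5  6  7  8  9 10 11 12 13 14 15 16
G :  0  0  0  1  1  1  2  2  2  3  3  3  4  4  0  0  0
P-positions are exactly the n with G(n) = 0.

0, 1, 2, 14, 15, 16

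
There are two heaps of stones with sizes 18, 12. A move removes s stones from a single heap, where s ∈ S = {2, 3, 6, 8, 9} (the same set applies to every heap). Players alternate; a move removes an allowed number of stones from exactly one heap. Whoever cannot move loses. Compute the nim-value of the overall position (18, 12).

1

All heaps use S = {2, 3, 6, 8, 9}:
G(0) = 0
G(1) = mex{} = 0
G(2) = mex{0} = 1
G(3) = mex{0,0} = 1
G(4) = mex{1,0} = 2
G(5) = mex{1,1} = 0
G(6) = mex{2,1,0} = 3
G(7) = mex{0,2,0} = 1
G(8) = mex{3,0,1,0} = 2
G(9) = mex{1,3,1,0,0} = 2
G(10) = mex{2,1,2,1,0} = 3
G(11) = mex{2,2,0,1,1} = 3
G(12) = mex{3,2,3,2,1} = 0
G(13) = mex{3,3,1,0,2} = 4
G(14) = mex{0,3,2,3,0} = 1
G(15) = mex{4,0,2,1,3} = 5
G(16) = mex{1,4,3,2,1} = 0
G(17) = mex{5,1,3,2,2} = 0
G(18) = mex{0,5,0,3,2} = 1
Heap A: G(18) = 1.
Heap B: G(12) = 0.
Combined Grundy value = 1 ⊕ 0 = 1.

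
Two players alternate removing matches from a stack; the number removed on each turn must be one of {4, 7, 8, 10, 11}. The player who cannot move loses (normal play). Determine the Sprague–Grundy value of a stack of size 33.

0

n :  0  1  2  3  4  5  6  7  8  9 10 11 12 13 14 15 16 17 18 19 20 21 22 23 24 25 26 27 28 29 30 31 32 33
G :  0  0  0  0  1  1  1  1  2  2  2  2  3  3  3  0  0  0  0  1  1  1  1  2  2  2  2  3  3  3  0  0  0  0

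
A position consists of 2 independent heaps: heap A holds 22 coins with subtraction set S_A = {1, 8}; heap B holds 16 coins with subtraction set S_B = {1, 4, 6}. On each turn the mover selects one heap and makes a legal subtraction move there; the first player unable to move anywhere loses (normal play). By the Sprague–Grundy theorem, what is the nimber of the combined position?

Heap A, S = {1, 8}:
n :  0  1  2  3  4  5  6  7  8  9 10 11 12 13 14 15 16 17 18 19 20 21 22
G :  0  1  0  1  0  1  0  1  2  0  1  0  1  0  1  0  1  2  0  1  0  1  0
G_A(22) = 0.
Heap B, S = {1, 4, 6}:
G(0) = 0
G(1) = mex{0} = 1
G(2) = mex{1} = 0
G(3) = mex{0} = 1
G(4) = mex{1,0} = 2
G(5) = mex{2,1} = 0
G(6) = mex{0,0,0} = 1
G(7) = mex{1,1,1} = 0
G(8) = mex{0,2,0} = 1
G(9) = mex{1,0,1} = 2
G(10) = mex{2,1,2} = 0
G(11) = mex{0,0,0} = 1
G(12) = mex{1,1,1} = 0
G(13) = mex{0,2,0} = 1
G(14) = mex{1,0,1} = 2
G(15) = mex{2,1,2} = 0
G(16) = mex{0,0,0} = 1
G_B(16) = 1.
Combined Grundy value = 0 ⊕ 1 = 1.

1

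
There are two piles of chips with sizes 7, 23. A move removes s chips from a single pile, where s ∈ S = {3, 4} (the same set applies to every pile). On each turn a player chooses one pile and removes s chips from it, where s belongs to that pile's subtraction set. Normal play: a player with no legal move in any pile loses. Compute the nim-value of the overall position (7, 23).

0

All piles use S = {3, 4}:
n :  0  1  2  3  4  5  6  7  8  9 10 11 12 13 14 15 16 17 18 19 20 21 22 23
G :  0  0  0  1  1  1  2  0  0  0  1  1  1  2  0  0  0  1  1  1  2  0  0  0
Pile A: G(7) = 0.
Pile B: G(23) = 0.
Combined Grundy value = 0 ⊕ 0 = 0.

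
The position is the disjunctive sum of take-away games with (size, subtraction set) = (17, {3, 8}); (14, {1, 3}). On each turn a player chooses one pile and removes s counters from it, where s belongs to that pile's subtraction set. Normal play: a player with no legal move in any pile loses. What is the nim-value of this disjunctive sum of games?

0

Pile A, S = {3, 8}:
G(0) = 0
G(1) = mex{} = 0
G(2) = mex{} = 0
G(3) = mex{0} = 1
G(4) = mex{0} = 1
G(5) = mex{0} = 1
G(6) = mex{1} = 0
G(7) = mex{1} = 0
G(8) = mex{1,0} = 2
G(9) = mex{0,0} = 1
G(10) = mex{0,0} = 1
G(11) = mex{2,1} = 0
G(12) = mex{1,1} = 0
G(13) = mex{1,1} = 0
G(14) = mex{0,0} = 1
G(15) = mex{0,0} = 1
G(16) = mex{0,2} = 1
G(17) = mex{1,1} = 0
G_A(17) = 0.
Pile B, S = {1, 3}:
G(0) = 0
G(1) = mex{0} = 1
G(2) = mex{1} = 0
G(3) = mex{0,0} = 1
G(4) = mex{1,1} = 0
G(5) = mex{0,0} = 1
G(6) = mex{1,1} = 0
G(7) = mex{0,0} = 1
G(8) = mex{1,1} = 0
G(9) = mex{0,0} = 1
G(10) = mex{1,1} = 0
G(11) = mex{0,0} = 1
G(12) = mex{1,1} = 0
G(13) = mex{0,0} = 1
G(14) = mex{1,1} = 0
G_B(14) = 0.
Combined Grundy value = 0 ⊕ 0 = 0.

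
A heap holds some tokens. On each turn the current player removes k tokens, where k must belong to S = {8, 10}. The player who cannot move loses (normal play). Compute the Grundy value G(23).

0

n :  0  1  2  3  4  5  6  7  8  9 10 11 12 13 14 15 16 17 18 19 20 21 22 23
G :  0  0  0  0  0  0  0  0  1  1  1  1  1  1  1  1  2  2  0  0  0  0  0  0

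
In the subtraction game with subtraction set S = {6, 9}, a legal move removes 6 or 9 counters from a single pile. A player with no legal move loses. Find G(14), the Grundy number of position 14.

n :  0  1  2  3  4  5  6  7  8  9 10 11 12 13 14
G :  0  0  0  0  0  0  1  1  1  1  1  1  2  2  2

2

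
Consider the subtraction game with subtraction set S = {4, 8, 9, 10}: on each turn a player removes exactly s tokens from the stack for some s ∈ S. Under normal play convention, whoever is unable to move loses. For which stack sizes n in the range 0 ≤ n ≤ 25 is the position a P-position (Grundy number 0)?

G(0) = 0
G(1) = mex{} = 0
G(2) = mex{} = 0
G(3) = mex{} = 0
G(4) = mex{0} = 1
G(5) = mex{0} = 1
G(6) = mex{0} = 1
G(7) = mex{0} = 1
G(8) = mex{1,0} = 2
G(9) = mex{1,0,0} = 2
G(10) = mex{1,0,0,0} = 2
G(11) = mex{1,0,0,0} = 2
G(12) = mex{2,1,0,0} = 3
G(13) = mex{2,1,1,0} = 3
G(14) = mex{2,1,1,1} = 0
G(15) = mex{2,1,1,1} = 0
G(16) = mex{3,2,1,1} = 0
G(17) = mex{3,2,2,1} = 0
G(18) = mex{0,2,2,2} = 1
G(19) = mex{0,2,2,2} = 1
G(20) = mex{0,3,2,2} = 1
G(21) = mex{0,3,3,2} = 1
G(22) = mex{1,0,3,3} = 2
G(23) = mex{1,0,0,3} = 2
G(24) = mex{1,0,0,0} = 2
G(25) = mex{1,0,0,0} = 2
P-positions are exactly the n with G(n) = 0.

0, 1, 2, 3, 14, 15, 16, 17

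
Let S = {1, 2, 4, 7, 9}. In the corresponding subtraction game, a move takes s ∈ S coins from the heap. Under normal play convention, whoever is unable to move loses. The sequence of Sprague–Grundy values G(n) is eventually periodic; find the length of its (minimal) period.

11

G(0) = 0
G(1) = mex{0} = 1
G(2) = mex{1,0} = 2
G(3) = mex{2,1} = 0
G(4) = mex{0,2,0} = 1
G(5) = mex{1,0,1} = 2
G(6) = mex{2,1,2} = 0
G(7) = mex{0,2,0,0} = 1
G(8) = mex{1,0,1,1} = 2
G(9) = mex{2,1,2,2,0} = 3
G(10) = mex{3,2,0,0,1} = 4
G(11) = mex{4,3,1,1,2} = 0
G(12) = mex{0,4,2,2,0} = 1
G(13) = mex{1,0,3,0,1} = 2
G(14) = mex{2,1,4,1,2} = 0
G(15) = mex{0,2,0,2,0} = 1
G(16) = mex{1,0,1,3,1} = 2
G(17) = mex{2,1,2,4,2} = 0
G(18) = mex{0,2,0,0,3} = 1
G(19) = mex{1,0,1,1,4} = 2
G(20) = mex{2,1,2,2,0} = 3
G(21) = mex{3,2,0,0,1} = 4
G(22) = mex{4,3,1,1,2} = 0
G(23) = mex{0,4,2,2,0} = 1
G(n+11) = G(n) holds for n = 0,…,8 (a full window of length max(S) = 9), so the sequence is purely periodic with period 11.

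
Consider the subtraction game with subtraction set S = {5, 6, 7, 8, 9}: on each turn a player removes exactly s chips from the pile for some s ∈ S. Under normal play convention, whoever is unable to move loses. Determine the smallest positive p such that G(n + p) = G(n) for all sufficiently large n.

G(0) = 0
G(1) = mex{} = 0
G(2) = mex{} = 0
G(3) = mex{} = 0
G(4) = mex{} = 0
G(5) = mex{0} = 1
G(6) = mex{0,0} = 1
G(7) = mex{0,0,0} = 1
G(8) = mex{0,0,0,0} = 1
G(9) = mex{0,0,0,0,0} = 1
G(10) = mex{1,0,0,0,0} = 2
G(11) = mex{1,1,0,0,0} = 2
G(12) = mex{1,1,1,0,0} = 2
G(13) = mex{1,1,1,1,0} = 2
G(14) = mex{1,1,1,1,1} = 0
G(15) = mex{2,1,1,1,1} = 0
G(16) = mex{2,2,1,1,1} = 0
G(17) = mex{2,2,2,1,1} = 0
G(18) = mex{2,2,2,2,1} = 0
G(19) = mex{0,2,2,2,2} = 1
G(20) = mex{0,0,2,2,2} = 1
G(21) = mex{0,0,0,2,2} = 1
G(22) = mex{0,0,0,0,2} = 1
G(23) = mex{0,0,0,0,0} = 1
G(24) = mex{1,0,0,0,0} = 2
G(25) = mex{1,1,0,0,0} = 2
G(26) = mex{1,1,1,0,0} = 2
G(27) = mex{1,1,1,1,0} = 2
G(28) = mex{1,1,1,1,1} = 0
G(29) = mex{2,1,1,1,1} = 0
G(n+14) = G(n) holds for n = 0,…,8 (a full window of length max(S) = 9), so the sequence is purely periodic with period 14.

14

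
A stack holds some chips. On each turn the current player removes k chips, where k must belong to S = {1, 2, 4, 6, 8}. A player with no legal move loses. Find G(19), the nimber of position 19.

3

G(0) = 0
G(1) = mex{0} = 1
G(2) = mex{1,0} = 2
G(3) = mex{2,1} = 0
G(4) = mex{0,2,0} = 1
G(5) = mex{1,0,1} = 2
G(6) = mex{2,1,2,0} = 3
G(7) = mex{3,2,0,1} = 4
G(8) = mex{4,3,1,2,0} = 5
G(9) = mex{5,4,2,0,1} = 3
G(10) = mex{3,5,3,1,2} = 0
G(11) = mex{0,3,4,2,0} = 1
G(12) = mex{1,0,5,3,1} = 2
G(13) = mex{2,1,3,4,2} = 0
G(14) = mex{0,2,0,5,3} = 1
G(15) = mex{1,0,1,3,4} = 2
G(16) = mex{2,1,2,0,5} = 3
G(17) = mex{3,2,0,1,3} = 4
G(18) = mex{4,3,1,2,0} = 5
G(19) = mex{5,4,2,0,1} = 3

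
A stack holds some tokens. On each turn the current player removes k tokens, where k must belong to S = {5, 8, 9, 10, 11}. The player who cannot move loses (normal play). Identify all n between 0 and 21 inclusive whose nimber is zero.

G(0) = 0
G(1) = mex{} = 0
G(2) = mex{} = 0
G(3) = mex{} = 0
G(4) = mex{} = 0
G(5) = mex{0} = 1
G(6) = mex{0} = 1
G(7) = mex{0} = 1
G(8) = mex{0,0} = 1
G(9) = mex{0,0,0} = 1
G(10) = mex{1,0,0,0} = 2
G(11) = mex{1,0,0,0,0} = 2
G(12) = mex{1,0,0,0,0} = 2
G(13) = mex{1,1,0,0,0} = 2
G(14) = mex{1,1,1,0,0} = 2
G(15) = mex{2,1,1,1,0} = 3
G(16) = mex{2,1,1,1,1} = 0
G(17) = mex{2,1,1,1,1} = 0
G(18) = mex{2,2,1,1,1} = 0
G(19) = mex{2,2,2,1,1} = 0
G(20) = mex{3,2,2,2,1} = 0
G(21) = mex{0,2,2,2,2} = 1
P-positions are exactly the n with G(n) = 0.

0, 1, 2, 3, 4, 16, 17, 18, 19, 20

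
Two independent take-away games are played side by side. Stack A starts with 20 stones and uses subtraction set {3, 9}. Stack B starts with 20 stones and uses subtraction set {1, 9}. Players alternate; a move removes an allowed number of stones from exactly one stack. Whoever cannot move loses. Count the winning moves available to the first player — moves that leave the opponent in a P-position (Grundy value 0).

0

Stack A, S = {3, 9}:
n :  0  1  2  3  4  5  6  7  8  9 10 11 12 13 14 15 16 17 18 19 20
G :  0  0  0  1  1  1  0  0  0  1  1  1  0  0  0  1  1  1  0  0  0
G_A(20) = 0.
Stack B, S = {1, 9}:
G(0) = 0
G(1) = mex{0} = 1
G(2) = mex{1} = 0
G(3) = mex{0} = 1
G(4) = mex{1} = 0
G(5) = mex{0} = 1
G(6) = mex{1} = 0
G(7) = mex{0} = 1
G(8) = mex{1} = 0
G(9) = mex{0,0} = 1
G(10) = mex{1,1} = 0
G(11) = mex{0,0} = 1
G(12) = mex{1,1} = 0
G(13) = mex{0,0} = 1
G(14) = mex{1,1} = 0
G(15) = mex{0,0} = 1
G(16) = mex{1,1} = 0
G(17) = mex{0,0} = 1
G(18) = mex{1,1} = 0
G(19) = mex{0,0} = 1
G(20) = mex{1,1} = 0
G_B(20) = 0.
Combined Grundy value = 0 ⊕ 0 = 0.
A winning move leaves total XOR = 0, i.e. changes one component's Grundy value g to g ⊕ X where X is the current total.
Stack A: target g' = 0⊕0 = 0, but every legal move changes the Grundy value (mex property), so 0 moves.
Stack B: target g' = 0⊕0 = 0, but every legal move changes the Grundy value (mex property), so 0 moves.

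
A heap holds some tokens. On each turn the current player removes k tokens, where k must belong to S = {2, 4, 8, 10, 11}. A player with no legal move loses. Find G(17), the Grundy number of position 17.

n :  0  1  2  3  4  5  6  7  8  9 10 11 12 13 14 15 16 17
G :  0  0  1  1  2  2  0  0  1  1  2  2  3  0  4  1  5  2

2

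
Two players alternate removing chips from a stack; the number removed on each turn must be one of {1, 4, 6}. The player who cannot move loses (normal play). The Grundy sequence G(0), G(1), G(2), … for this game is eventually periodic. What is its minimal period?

G(0) = 0
G(1) = mex{0} = 1
G(2) = mex{1} = 0
G(3) = mex{0} = 1
G(4) = mex{1,0} = 2
G(5) = mex{2,1} = 0
G(6) = mex{0,0,0} = 1
G(7) = mex{1,1,1} = 0
G(8) = mex{0,2,0} = 1
G(9) = mex{1,0,1} = 2
G(10) = mex{2,1,2} = 0
G(11) = mex{0,0,0} = 1
G(12) = mex{1,1,1} = 0
G(13) = mex{0,2,0} = 1
G(14) = mex{1,0,1} = 2
G(n+5) = G(n) holds for n = 0,…,5 (a full window of length max(S) = 6), so the sequence is purely periodic with period 5.

5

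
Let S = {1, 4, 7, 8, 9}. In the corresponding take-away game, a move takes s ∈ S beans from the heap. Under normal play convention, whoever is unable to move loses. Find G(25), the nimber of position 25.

n :  0  1  2  3  4  5  6  7  8  9 10 11 12 13 14 15 16 17 18 19 20 21 22 23 24 25
G :  0  1  0  1  2  0  1  2  3  2  3  4  5  3  4  0  1  0  1  2  0  1  2  3  2  3

3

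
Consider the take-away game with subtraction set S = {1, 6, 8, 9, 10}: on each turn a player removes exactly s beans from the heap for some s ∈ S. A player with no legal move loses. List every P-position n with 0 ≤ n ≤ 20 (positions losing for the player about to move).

n :  0  1  2  3  4  5  6  7  8  9 10 11 12 13 14 15 16 17 18 19 20
G :  0  1  0  1  0  1  2  0  1  2  3  2  3  2  3  4  5  3  0  1  0
P-positions are exactly the n with G(n) = 0.

0, 2, 4, 7, 18, 20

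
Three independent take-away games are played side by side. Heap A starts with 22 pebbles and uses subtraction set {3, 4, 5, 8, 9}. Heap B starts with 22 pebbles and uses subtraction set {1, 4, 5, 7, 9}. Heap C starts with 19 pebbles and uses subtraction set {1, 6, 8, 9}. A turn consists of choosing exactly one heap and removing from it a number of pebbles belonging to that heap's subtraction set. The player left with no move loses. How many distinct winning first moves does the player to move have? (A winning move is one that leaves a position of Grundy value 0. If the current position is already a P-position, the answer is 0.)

6

Heap A, S = {3, 4, 5, 8, 9}:
G(0) = 0
G(1) = mex{} = 0
G(2) = mex{} = 0
G(3) = mex{0} = 1
G(4) = mex{0,0} = 1
G(5) = mex{0,0,0} = 1
G(6) = mex{1,0,0} = 2
G(7) = mex{1,1,0} = 2
G(8) = mex{1,1,1,0} = 2
G(9) = mex{2,1,1,0,0} = 3
G(10) = mex{2,2,1,0,0} = 3
G(11) = mex{2,2,2,1,0} = 3
G(12) = mex{3,2,2,1,1} = 0
G(13) = mex{3,3,2,1,1} = 0
G(14) = mex{3,3,3,2,1} = 0
G(15) = mex{0,3,3,2,2} = 1
G(16) = mex{0,0,3,2,2} = 1
G(17) = mex{0,0,0,3,2} = 1
G(18) = mex{1,0,0,3,3} = 2
G(19) = mex{1,1,0,3,3} = 2
G(20) = mex{1,1,1,0,3} = 2
G(21) = mex{2,1,1,0,0} = 3
G(22) = mex{2,2,1,0,0} = 3
G_A(22) = 3.
Heap B, S = {1, 4, 5, 7, 9}:
n :  0  1  2  3  4  5  6  7  8  9 10 11 12 13 14 15 16 17 18 19 20 21 22
G :  0  1  0  1  2  3  2  3  0  1  0  1  2  3  2  3  0  1  0  1  2  3  2
G_B(22) = 2.
Heap C, S = {1, 6, 8, 9}:
G(0) = 0
G(1) = mex{0} = 1
G(2) = mex{1} = 0
G(3) = mex{0} = 1
G(4) = mex{1} = 0
G(5) = mex{0} = 1
G(6) = mex{1,0} = 2
G(7) = mex{2,1} = 0
G(8) = mex{0,0,0} = 1
G(9) = mex{1,1,1,0} = 2
G(10) = mex{2,0,0,1} = 3
G(11) = mex{3,1,1,0} = 2
G(12) = mex{2,2,0,1} = 3
G(13) = mex{3,0,1,0} = 2
G(14) = mex{2,1,2,1} = 0
G(15) = mex{0,2,0,2} = 1
G(16) = mex{1,3,1,0} = 2
G(17) = mex{2,2,2,1} = 0
G(18) = mex{0,3,3,2} = 1
G(19) = mex{1,2,2,3} = 0
G_C(19) = 0.
Combined Grundy value = 3 ⊕ 2 ⊕ 0 = 1.
A winning move leaves total XOR = 0, i.e. changes one component's Grundy value g to g ⊕ X where X is the current total.
Heap A: need g' = 3⊕1 = 2. Options: 22−3→G=2, 22−4→G=2, 22−5→G=1, 22−8→G=0, 22−9→G=0. Hits: 2.
Heap B: need g' = 2⊕1 = 3. Options: 22−1→G=3, 22−4→G=0, 22−5→G=1, 22−7→G=3, 22−9→G=3. Hits: 3.
Heap C: need g' = 0⊕1 = 1. Options: 19−1→G=1, 19−6→G=2, 19−8→G=2, 19−9→G=3. Hits: 1.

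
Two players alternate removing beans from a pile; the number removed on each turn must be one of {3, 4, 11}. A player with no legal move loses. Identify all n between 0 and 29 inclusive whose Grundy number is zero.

G(0) = 0
G(1) = mex{} = 0
G(2) = mex{} = 0
G(3) = mex{0} = 1
G(4) = mex{0,0} = 1
G(5) = mex{0,0} = 1
G(6) = mex{1,0} = 2
G(7) = mex{1,1} = 0
G(8) = mex{1,1} = 0
G(9) = mex{2,1} = 0
G(10) = mex{0,2} = 1
G(11) = mex{0,0,0} = 1
G(12) = mex{0,0,0} = 1
G(13) = mex{1,0,0} = 2
G(14) = mex{1,1,1} = 0
G(15) = mex{1,1,1} = 0
G(16) = mex{2,1,1} = 0
G(17) = mex{0,2,2} = 1
G(18) = mex{0,0,0} = 1
G(19) = mex{0,0,0} = 1
G(20) = mex{1,0,0} = 2
G(21) = mex{1,1,1} = 0
G(22) = mex{1,1,1} = 0
G(23) = mex{2,1,1} = 0
G(24) = mex{0,2,2} = 1
G(25) = mex{0,0,0} = 1
G(26) = mex{0,0,0} = 1
G(27) = mex{1,0,0} = 2
G(28) = mex{1,1,1} = 0
G(29) = mex{1,1,1} = 0
P-positions are exactly the n with G(n) = 0.

0, 1, 2, 7, 8, 9, 14, 15, 16, 21, 22, 23, 28, 29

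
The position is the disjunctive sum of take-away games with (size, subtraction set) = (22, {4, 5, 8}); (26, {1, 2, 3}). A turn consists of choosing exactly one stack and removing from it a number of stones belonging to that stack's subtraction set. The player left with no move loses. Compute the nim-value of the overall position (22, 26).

Stack A, S = {4, 5, 8}:
n :  0  1  2  3  4  5  6  7  8  9 10 11 12 13 14 15 16 17 18 19 20 21 22
G :  0  0  0  0  1  1  1  1  2  2  2  2  0  0  0  0  1  1  1  1  2  2  2
G_A(22) = 2.
Stack B, S = {1, 2, 3}:
n :  0  1  2  3  4  5  6  7  8  9 10 11 12 13 14 15 16 17 18 19 20 21 22 23 24 25 26
G :  0  1  2  3  0  1  2  3  0  1  2  3  0  1  2  3  0  1  2  3  0  1  2  3  0  1  2
G_B(26) = 2.
Combined Grundy value = 2 ⊕ 2 = 0.

0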